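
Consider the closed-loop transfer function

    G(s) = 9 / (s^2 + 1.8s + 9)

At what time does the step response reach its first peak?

Comparing s^2 + 1.8s + 9 to s^2 + 2ζωₙs + ωₙ²: ωₙ = 3 rad/s and ζ = 1.8/(2·3) = 0.3.
ζωₙ = 1.8/2 = 0.9, so ω_d = ωₙ√(1−ζ²) = √(ωₙ² − (ζωₙ)²) = √(9 − 0.9²) = √8.19 ≈ 2.862 rad/s.
t_p = π/ω_d = π/2.862 ≈ 1.098 s.

t_p ≈ 1.098 s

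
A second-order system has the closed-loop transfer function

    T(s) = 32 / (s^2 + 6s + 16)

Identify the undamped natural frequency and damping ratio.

Compare the denominator to the standard form s^2 + 2ζωₙs + ωₙ².
ωₙ² = 16, so ωₙ = 4 rad/s.
2ζωₙ = 6, so ζ = 6/(2·4) = 0.75.

ωₙ = 4 rad/s, ζ = 0.75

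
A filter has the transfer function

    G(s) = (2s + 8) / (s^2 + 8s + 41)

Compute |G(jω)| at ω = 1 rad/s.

|G(j1)| ≈ 0.2022

Substitute s = j1: numerator = 8 + j2, denominator = 40 + j8.
|G(j1)| = |8 + j2| / |40 + j8| = 8.2462 / 40.792 ≈ 0.2022.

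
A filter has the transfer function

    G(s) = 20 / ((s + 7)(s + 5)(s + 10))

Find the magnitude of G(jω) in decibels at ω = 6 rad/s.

|G(j6)|_dB ≈ -32.5 dB

Substitute s = j6: numerator = 20, denominator = -442 + j714.
|G(j6)| = |20| / |-442 + j714| = 20 / 839.74 ≈ 0.02382.
In decibels: 20·log₁₀(0.02382) ≈ -32.5 dB.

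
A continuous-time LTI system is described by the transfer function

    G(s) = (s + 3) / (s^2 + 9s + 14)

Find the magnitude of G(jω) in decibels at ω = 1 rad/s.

|G(j1)|_dB ≈ -14.0 dB

Substitute s = j1: numerator = 3 + j1, denominator = 13 + j9.
|G(j1)| = |3 + j1| / |13 + j9| = 3.1623 / 15.811 = 0.2000.
In decibels: 20·log₁₀(0.2000) ≈ -14.0 dB.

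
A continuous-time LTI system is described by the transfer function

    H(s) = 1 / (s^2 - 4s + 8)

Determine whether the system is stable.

The poles can be read from the denominator factors: s = 2 + 2j, 2 - 2j.
Since the pole(s) at s = 2 ± 2j lie in the right half-plane, the system is unstable.

unstable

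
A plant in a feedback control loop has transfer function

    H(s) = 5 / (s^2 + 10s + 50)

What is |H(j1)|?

|H(j1)| ≈ 0.09998

Substitute s = j1: numerator = 5, denominator = 49 + j10.
|H(j1)| = |5| / |49 + j10| = 5 / 50.010 ≈ 0.09998.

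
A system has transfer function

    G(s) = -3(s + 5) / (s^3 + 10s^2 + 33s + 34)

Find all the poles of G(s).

The poles are the roots of the denominator s^3 + 10s^2 + 33s + 34 = 0.
Trying s = -2: the polynomial evaluates to 0, so (s + 2) is a factor.
Dividing out leaves s^2 + 8s + 17 = 0.
The quadratic formula then gives s = -4 ± 1j.

s = -4 ± j, -2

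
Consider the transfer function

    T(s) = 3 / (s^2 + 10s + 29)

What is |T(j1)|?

Substitute s = j1: numerator = 3, denominator = 28 + j10.
|T(j1)| = |3| / |28 + j10| = 3 / 29.732 ≈ 0.1009.

|T(j1)| ≈ 0.1009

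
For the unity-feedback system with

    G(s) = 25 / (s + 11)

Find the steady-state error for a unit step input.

e_ss = 0.3056

G(s) has no poles at the origin.
This is a Type 0 system. Kp = lim_{s→0} G(s) = 25/11.
e_ss = 1/(1 + Kp) = 1/(1 + 25/11) = 11/36 ≈ 0.3056.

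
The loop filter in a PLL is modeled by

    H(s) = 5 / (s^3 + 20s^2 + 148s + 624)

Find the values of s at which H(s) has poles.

s = -4 + 6j, -4 - 6j, -12

The poles are the roots of the denominator s^3 + 20s^2 + 148s + 624 = 0.
Trying s = -12: the polynomial evaluates to 0, so (s + 12) is a factor.
Dividing out leaves s^2 + 8s + 52 = 0.
The quadratic formula then gives s = -4 ± 6j.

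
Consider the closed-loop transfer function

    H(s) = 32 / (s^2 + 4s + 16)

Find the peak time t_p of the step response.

Comparing s^2 + 4s + 16 to s^2 + 2ζωₙs + ωₙ²: ωₙ = 4 rad/s and ζ = 4/(2·4) = 0.5.
ζωₙ = 4/2 = 2, so ω_d = ωₙ√(1−ζ²) = √(ωₙ² − (ζωₙ)²) = √(16 − 2²) = √12 ≈ 3.464 rad/s.
t_p = π/ω_d = π/3.464 ≈ 0.9069 s.

t_p ≈ 0.9069 s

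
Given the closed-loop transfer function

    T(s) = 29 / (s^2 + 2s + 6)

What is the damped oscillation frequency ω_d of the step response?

ω_d ≈ 2.236 rad/s

Comparing s^2 + 2s + 6 to s^2 + 2ζωₙs + ωₙ²: ωₙ = √6 ≈ 2.449 rad/s and ζ = 2/(2·√6) ≈ 0.4082.
ζωₙ = 2/2 = 1, so ω_d = ωₙ√(1−ζ²) = √(ωₙ² − (ζωₙ)²) = √(6 − 1²) = √5 ≈ 2.236 rad/s.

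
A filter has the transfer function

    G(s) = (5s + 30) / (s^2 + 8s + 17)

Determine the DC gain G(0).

G(0) = 30/17 ≈ 1.765

Set s = 0: G(0) = (30) / (17) = 30/17.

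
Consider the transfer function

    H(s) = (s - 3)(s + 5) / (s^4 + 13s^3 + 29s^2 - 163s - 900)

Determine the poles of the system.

s = -4 + 3j, -4 - 3j, 4, -9

The poles are the roots of the denominator s^4 + 13s^3 + 29s^2 - 163s - 900 = 0.
Trying s = 4: the polynomial evaluates to 0, so (s - 4) is a factor.
Dividing out leaves s^3 + 17s^2 + 97s + 225 = 0.
This factors further as (s^2 + 8s + 25)(s + 9) = 0.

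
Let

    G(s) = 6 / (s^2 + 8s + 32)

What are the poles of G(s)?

The poles are the roots of the denominator s^2 + 8s + 32 = 0.
Using the quadratic formula: s = (-8 ± √(-64))/2 = -4 ± 4j.

s = -4 + 4j, -4 - 4j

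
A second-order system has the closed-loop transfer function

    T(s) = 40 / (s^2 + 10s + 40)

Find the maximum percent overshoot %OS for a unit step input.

Comparing s^2 + 10s + 40 to s^2 + 2ζωₙs + ωₙ²: ωₙ = √40 ≈ 6.325 rad/s and ζ = 10/(2·√40) ≈ 0.7906.
%OS = 100·exp(−πζ/√(1−ζ²)) = 100·exp(−π·0.7906/√(1−0.7906²)) ≈ 1.73%.

%OS ≈ 1.73%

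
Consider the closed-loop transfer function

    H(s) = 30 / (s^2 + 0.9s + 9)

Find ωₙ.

Compare the denominator to the standard form s^2 + 2ζωₙs + ωₙ².
ωₙ² = 9, so ωₙ = 3 rad/s.

ωₙ = 3 rad/s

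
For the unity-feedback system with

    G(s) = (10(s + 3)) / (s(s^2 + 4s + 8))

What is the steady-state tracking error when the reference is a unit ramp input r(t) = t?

G(s) has one pole at the origin.
This is a Type 1 system. Kv = lim_{s→0} s·G(s) = 30/8 = 15/4.
e_ss = 1/Kv = 1/(15/4) = 4/15 ≈ 0.2667.

e_ss = 0.2667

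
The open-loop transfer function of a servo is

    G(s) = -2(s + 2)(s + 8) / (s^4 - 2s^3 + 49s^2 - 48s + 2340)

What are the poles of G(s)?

s = 4 + 6j, 4 - 6j, -3 + 6j, -3 - 6j

The poles are the roots of the denominator s^4 - 2s^3 + 49s^2 - 48s + 2340 = 0.
No real roots exist; factor into two real quadratics: (s^2 - 8s + 52)(s^2 + 6s + 45) = 0.
Each quadratic gives a conjugate pair via the quadratic formula.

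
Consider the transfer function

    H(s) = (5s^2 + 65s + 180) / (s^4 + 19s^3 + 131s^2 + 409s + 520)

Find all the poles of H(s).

The poles are the roots of the denominator s^4 + 19s^3 + 131s^2 + 409s + 520 = 0.
Trying s = -5: the polynomial evaluates to 0, so (s + 5) is a factor.
Dividing out leaves s^3 + 14s^2 + 61s + 104 = 0.
This factors further as (s^2 + 6s + 13)(s + 8) = 0.

s = -3 + 2j, -3 - 2j, -5, -8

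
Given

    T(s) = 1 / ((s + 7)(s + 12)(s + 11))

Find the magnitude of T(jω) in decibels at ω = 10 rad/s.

|T(j10)|_dB ≈ -69.0 dB

Substitute s = j10: numerator = 1, denominator = -2076 + j1930.
|T(j10)| = |1| / |-2076 + j1930| = 1 / 2834.6 ≈ 0.0003528.
In decibels: 20·log₁₀(0.0003528) ≈ -69.0 dB.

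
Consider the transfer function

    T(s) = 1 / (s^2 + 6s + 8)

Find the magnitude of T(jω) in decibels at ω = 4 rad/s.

|T(j4)|_dB ≈ -28.1 dB

Substitute s = j4: numerator = 1, denominator = -8 + j24.
|T(j4)| = |1| / |-8 + j24| = 1 / 25.298 ≈ 0.03953.
In decibels: 20·log₁₀(0.03953) ≈ -28.1 dB.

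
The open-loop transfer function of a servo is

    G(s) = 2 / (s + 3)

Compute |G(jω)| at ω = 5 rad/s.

|G(j5)| ≈ 0.3430

Substitute s = j5: numerator = 2, denominator = 3 + j5.
|G(j5)| = |2| / |3 + j5| = 2 / 5.8310 ≈ 0.3430.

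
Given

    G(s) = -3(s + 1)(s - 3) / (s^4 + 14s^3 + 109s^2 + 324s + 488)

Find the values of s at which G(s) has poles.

s = -5 + 6j, -5 - 6j, -2 + 2j, -2 - 2j

The poles are the roots of the denominator s^4 + 14s^3 + 109s^2 + 324s + 488 = 0.
No real roots exist; factor into two real quadratics: (s^2 + 10s + 61)(s^2 + 4s + 8) = 0.
Each quadratic gives a conjugate pair via the quadratic formula.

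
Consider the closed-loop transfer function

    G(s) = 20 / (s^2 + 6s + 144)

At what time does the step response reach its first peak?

t_p ≈ 0.2704 s

Comparing s^2 + 6s + 144 to s^2 + 2ζωₙs + ωₙ²: ωₙ = 12 rad/s and ζ = 6/(2·12) = 0.25.
ζωₙ = 6/2 = 3, so ω_d = ωₙ√(1−ζ²) = √(ωₙ² − (ζωₙ)²) = √(144 − 3²) = √135 ≈ 11.62 rad/s.
t_p = π/ω_d = π/11.62 ≈ 0.2704 s.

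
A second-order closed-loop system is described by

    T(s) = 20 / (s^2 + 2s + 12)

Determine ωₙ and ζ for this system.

ωₙ ≈ 3.464 rad/s, ζ ≈ 0.2887

Compare the denominator to the standard form s^2 + 2ζωₙs + ωₙ².
ωₙ² = 12, so ωₙ = √12 ≈ 3.464 rad/s.
2ζωₙ = 2, so ζ = 2/(2·√12) ≈ 0.2887.
With ζ = 0.2887 the response is underdamped.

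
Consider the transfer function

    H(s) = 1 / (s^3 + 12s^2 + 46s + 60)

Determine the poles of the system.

The poles are the roots of the denominator s^3 + 12s^2 + 46s + 60 = 0.
Trying s = -6: the polynomial evaluates to 0, so (s + 6) is a factor.
Dividing out leaves s^2 + 6s + 10 = 0.
The quadratic formula then gives s = -3 ± 1j.

s = -3 ± j, -6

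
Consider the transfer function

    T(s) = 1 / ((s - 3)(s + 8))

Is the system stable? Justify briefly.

The poles can be read from the denominator factors: s = 3, -8.
Since the pole(s) at s = 3 lie in the right half-plane, the system is unstable.

unstable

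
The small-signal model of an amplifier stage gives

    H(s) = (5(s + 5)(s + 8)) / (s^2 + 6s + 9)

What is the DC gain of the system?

Set s = 0: H(0) = (200) / (9) = 200/9.

H(0) = 200/9 ≈ 22.22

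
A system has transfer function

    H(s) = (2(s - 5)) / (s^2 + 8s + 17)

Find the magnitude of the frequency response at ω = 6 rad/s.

|H(j6)| ≈ 0.3026

Substitute s = j6: numerator = -10 + j12, denominator = -19 + j48.
|H(j6)| = |-10 + j12| / |-19 + j48| = 15.620 / 51.624 ≈ 0.3026.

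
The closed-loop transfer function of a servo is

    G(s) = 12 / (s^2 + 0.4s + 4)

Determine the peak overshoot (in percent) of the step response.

Comparing s^2 + 0.4s + 4 to s^2 + 2ζωₙs + ωₙ²: ωₙ = 2 rad/s and ζ = 0.4/(2·2) = 0.1.
%OS = 100·exp(−πζ/√(1−ζ²)) = 100·exp(−π·0.1/√(1−0.1²)) ≈ 72.9%.

%OS ≈ 72.9%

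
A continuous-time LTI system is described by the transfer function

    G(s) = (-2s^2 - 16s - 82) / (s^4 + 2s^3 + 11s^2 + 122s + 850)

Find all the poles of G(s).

The poles are the roots of the denominator s^4 + 2s^3 + 11s^2 + 122s + 850 = 0.
No real roots exist; factor into two real quadratics: (s^2 - 6s + 34)(s^2 + 8s + 25) = 0.
Each quadratic gives a conjugate pair via the quadratic formula.

s = 3 + 5j, 3 - 5j, -4 + 3j, -4 - 3j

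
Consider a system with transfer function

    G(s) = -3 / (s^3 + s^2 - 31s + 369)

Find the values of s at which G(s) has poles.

s = 4 + 5j, 4 - 5j, -9

The poles are the roots of the denominator s^3 + s^2 - 31s + 369 = 0.
Trying s = -9: the polynomial evaluates to 0, so (s + 9) is a factor.
Dividing out leaves s^2 - 8s + 41 = 0.
The quadratic formula then gives s = 4 ± 5j.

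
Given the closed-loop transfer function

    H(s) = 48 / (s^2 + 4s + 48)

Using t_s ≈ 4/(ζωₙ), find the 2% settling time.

Comparing s^2 + 4s + 48 to s^2 + 2ζωₙs + ωₙ²: ωₙ = √48 ≈ 6.928 rad/s and ζ = 4/(2·√48) ≈ 0.2887.
ζωₙ = 4/2 = 2, so t_s ≈ 4/(ζωₙ) = 4/2 = 2 s.

t_s ≈ 2 s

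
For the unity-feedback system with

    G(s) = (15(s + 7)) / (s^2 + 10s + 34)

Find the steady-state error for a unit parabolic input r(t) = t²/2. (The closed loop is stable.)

G(s) has no poles at the origin.
This is a Type 0 system; Ka = lim_{s→0} s^2·G(s) = 0, so the steady-state error for a parabola input is infinite.

e_ss = ∞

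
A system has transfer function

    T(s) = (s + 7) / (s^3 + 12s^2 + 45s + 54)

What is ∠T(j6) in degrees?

At s = j6: numerator = 7 + j6, denominator = -378 + j54.
∠T = ∠num − ∠den = 40.601° − (171.87°) = -131.3°.

∠T(j6) ≈ -131.3°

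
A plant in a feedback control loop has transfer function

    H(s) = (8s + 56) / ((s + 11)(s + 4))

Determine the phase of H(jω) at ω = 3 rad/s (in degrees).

∠H(j3) ≈ -28.93°

At s = j3: numerator = 56 + j24, denominator = 35 + j45.
∠H = ∠num − ∠den = 23.199° − (52.125°) = -28.93°.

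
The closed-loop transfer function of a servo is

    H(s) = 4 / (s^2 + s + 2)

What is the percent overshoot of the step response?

Comparing s^2 + s + 2 to s^2 + 2ζωₙs + ωₙ²: ωₙ = √2 ≈ 1.414 rad/s and ζ = 1/(2·√2) ≈ 0.3536.
%OS = 100·exp(−πζ/√(1−ζ²)) = 100·exp(−π·0.3536/√(1−0.3536²)) ≈ 30.5%.

%OS ≈ 30.5%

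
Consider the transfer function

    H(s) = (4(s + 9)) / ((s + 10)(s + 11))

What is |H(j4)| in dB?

Substitute s = j4: numerator = 36 + j16, denominator = 94 + j84.
|H(j4)| = |36 + j16| / |94 + j84| = 39.395 / 126.06 ≈ 0.3125.
In decibels: 20·log₁₀(0.3125) ≈ -10.1 dB.

|H(j4)|_dB ≈ -10.1 dB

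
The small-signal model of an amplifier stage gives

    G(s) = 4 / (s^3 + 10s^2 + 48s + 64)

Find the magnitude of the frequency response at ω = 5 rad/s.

Substitute s = j5: numerator = 4, denominator = -186 + j115.
|G(j5)| = |4| / |-186 + j115| = 4 / 218.68 ≈ 0.01829.

|G(j5)| ≈ 0.01829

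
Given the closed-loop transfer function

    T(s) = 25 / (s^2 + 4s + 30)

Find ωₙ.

Compare the denominator to the standard form s^2 + 2ζωₙs + ωₙ².
ωₙ² = 30, so ωₙ = √30 ≈ 5.477 rad/s.

ωₙ ≈ 5.477 rad/s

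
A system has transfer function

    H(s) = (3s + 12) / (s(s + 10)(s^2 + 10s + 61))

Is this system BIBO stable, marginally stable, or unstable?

marginally stable

The poles can be read from the denominator factors: s = 0, -10, -5 + 6j, -5 - 6j.
Since the simple pole(s) at s = 0 lie on the jω-axis with none in the right half-plane, the system is marginally stable.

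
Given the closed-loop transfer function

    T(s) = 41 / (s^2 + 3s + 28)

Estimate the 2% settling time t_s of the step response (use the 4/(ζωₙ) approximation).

t_s ≈ 2.667 s

Comparing s^2 + 3s + 28 to s^2 + 2ζωₙs + ωₙ²: ωₙ = √28 ≈ 5.292 rad/s and ζ = 3/(2·√28) ≈ 0.2835.
ζωₙ = 3/2 = 1.5, so t_s ≈ 4/(ζωₙ) = 4/1.5 ≈ 2.667 s.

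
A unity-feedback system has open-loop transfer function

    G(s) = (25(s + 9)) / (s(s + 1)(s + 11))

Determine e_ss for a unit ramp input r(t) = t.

e_ss = 0.04889

G(s) has one pole at the origin.
This is a Type 1 system. Kv = lim_{s→0} s·G(s) = 225/11.
e_ss = 1/Kv = 1/(225/11) = 11/225 ≈ 0.04889.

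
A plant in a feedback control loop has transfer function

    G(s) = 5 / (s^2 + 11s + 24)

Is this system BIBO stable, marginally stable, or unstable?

stable

The denominator s^2 + 11s + 24 factors as (s + 3)(s + 8), giving poles at s = -3, -8.
Since all poles lie strictly in the left half-plane, the system is stable.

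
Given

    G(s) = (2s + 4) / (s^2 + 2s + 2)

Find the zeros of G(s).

Set the numerator to zero: 2s + 4 = 0, i.e. 2·(s + 2) = 0.
So s = -2.

s = -2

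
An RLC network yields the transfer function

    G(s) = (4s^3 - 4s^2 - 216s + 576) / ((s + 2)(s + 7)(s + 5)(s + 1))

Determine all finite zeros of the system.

s = -8, 6, 3

Set the numerator to zero: 4s^3 - 4s^2 - 216s + 576 = 0, i.e. 4·(s^3 - s^2 - 54s + 144) = 0.
Factoring: (s + 8)(s - 6)(s - 3) = 0.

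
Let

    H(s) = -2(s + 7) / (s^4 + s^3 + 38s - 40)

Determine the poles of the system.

The poles are the roots of the denominator s^4 + s^3 + 38s - 40 = 0.
Trying s = 1: the polynomial evaluates to 0, so (s - 1) is a factor.
Dividing out leaves s^3 + 2s^2 + 2s + 40 = 0.
This factors further as (s^2 - 2s + 10)(s + 4) = 0.

s = 1, 1 + 3j, 1 - 3j, -4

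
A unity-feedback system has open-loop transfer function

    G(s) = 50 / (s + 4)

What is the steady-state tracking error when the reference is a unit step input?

G(s) has no poles at the origin.
This is a Type 0 system. Kp = lim_{s→0} G(s) = 50/4 = 25/2.
e_ss = 1/(1 + Kp) = 1/(1 + 25/2) = 2/27 ≈ 0.07407.

e_ss = 0.07407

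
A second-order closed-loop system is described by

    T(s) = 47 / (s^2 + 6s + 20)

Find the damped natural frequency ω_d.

ω_d ≈ 3.317 rad/s

Comparing s^2 + 6s + 20 to s^2 + 2ζωₙs + ωₙ²: ωₙ = √20 ≈ 4.472 rad/s and ζ = 6/(2·√20) ≈ 0.6708.
ζωₙ = 6/2 = 3, so ω_d = ωₙ√(1−ζ²) = √(ωₙ² − (ζωₙ)²) = √(20 − 3²) = √11 ≈ 3.317 rad/s.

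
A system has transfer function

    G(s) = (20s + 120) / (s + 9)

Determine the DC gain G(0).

G(0) = 40/3 ≈ 13.33

Set s = 0: G(0) = (120) / (9) = 40/3.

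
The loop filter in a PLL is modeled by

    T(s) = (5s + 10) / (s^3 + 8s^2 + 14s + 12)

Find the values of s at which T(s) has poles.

The poles are the roots of the denominator s^3 + 8s^2 + 14s + 12 = 0.
Trying s = -6: the polynomial evaluates to 0, so (s + 6) is a factor.
Dividing out leaves s^2 + 2s + 2 = 0.
The quadratic formula then gives s = -1 ± 1j.

s = -1 ± j, -6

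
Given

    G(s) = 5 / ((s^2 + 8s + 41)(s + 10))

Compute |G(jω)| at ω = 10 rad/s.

Substitute s = j10: numerator = 5, denominator = -1390 + j210.
|G(j10)| = |5| / |-1390 + j210| = 5 / 1405.8 ≈ 0.003557.

|G(j10)| ≈ 0.003557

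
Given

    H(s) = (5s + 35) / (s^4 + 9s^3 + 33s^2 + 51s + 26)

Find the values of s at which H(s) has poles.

The poles are the roots of the denominator s^4 + 9s^3 + 33s^2 + 51s + 26 = 0.
Trying s = -2: the polynomial evaluates to 0, so (s + 2) is a factor.
Dividing out leaves s^3 + 7s^2 + 19s + 13 = 0.
This factors further as (s^2 + 6s + 13)(s + 1) = 0.

s = -2, -3 + 2j, -3 - 2j, -1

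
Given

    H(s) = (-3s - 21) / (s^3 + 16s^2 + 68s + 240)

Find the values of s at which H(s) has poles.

s = -2 + 4j, -2 - 4j, -12

The poles are the roots of the denominator s^3 + 16s^2 + 68s + 240 = 0.
Trying s = -12: the polynomial evaluates to 0, so (s + 12) is a factor.
Dividing out leaves s^2 + 4s + 20 = 0.
The quadratic formula then gives s = -2 ± 4j.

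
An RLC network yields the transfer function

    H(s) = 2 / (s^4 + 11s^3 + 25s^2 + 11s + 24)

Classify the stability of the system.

marginally stable

The denominator s^4 + 11s^3 + 25s^2 + 11s + 24 factors as (s^2 + 1)(s + 3)(s + 8), giving poles at s = j, -j, -3, -8.
Since the simple pole(s) at s = j, -j lie on the jω-axis with none in the right half-plane, the system is marginally stable.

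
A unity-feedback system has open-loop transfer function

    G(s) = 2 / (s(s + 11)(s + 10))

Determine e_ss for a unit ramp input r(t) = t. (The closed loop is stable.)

e_ss = 55

G(s) has one pole at the origin.
This is a Type 1 system. Kv = lim_{s→0} s·G(s) = 2/110 = 1/55.
e_ss = 1/Kv = 1/(1/55) = 55.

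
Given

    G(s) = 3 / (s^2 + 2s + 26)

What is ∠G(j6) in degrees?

At s = j6: numerator = 3, denominator = -10 + j12.
∠G = ∠num − ∠den = 0° − (129.81°) = -129.8°.

∠G(j6) ≈ -129.8°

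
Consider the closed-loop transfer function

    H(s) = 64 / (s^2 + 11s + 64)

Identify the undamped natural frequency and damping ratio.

ωₙ = 8 rad/s, ζ = 0.6875

Compare the denominator to the standard form s^2 + 2ζωₙs + ωₙ².
ωₙ² = 64, so ωₙ = 8 rad/s.
2ζωₙ = 11, so ζ = 11/(2·8) = 0.6875.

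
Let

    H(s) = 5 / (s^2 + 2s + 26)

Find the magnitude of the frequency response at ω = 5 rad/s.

|H(j5)| ≈ 0.4975

Substitute s = j5: numerator = 5, denominator = 1 + j10.
|H(j5)| = |5| / |1 + j10| = 5 / 10.050 ≈ 0.4975.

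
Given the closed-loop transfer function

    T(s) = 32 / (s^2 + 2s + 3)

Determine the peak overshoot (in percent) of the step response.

%OS ≈ 10.8%

Comparing s^2 + 2s + 3 to s^2 + 2ζωₙs + ωₙ²: ωₙ = √3 ≈ 1.732 rad/s and ζ = 2/(2·√3) ≈ 0.5774.
%OS = 100·exp(−πζ/√(1−ζ²)) = 100·exp(−π·0.5774/√(1−0.5774²)) ≈ 10.8%.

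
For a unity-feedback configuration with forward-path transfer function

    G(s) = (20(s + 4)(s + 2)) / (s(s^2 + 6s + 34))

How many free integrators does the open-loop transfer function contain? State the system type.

Type 1

The denominator has 1 factor of s at the origin (free integrator), so this is a Type 1 system.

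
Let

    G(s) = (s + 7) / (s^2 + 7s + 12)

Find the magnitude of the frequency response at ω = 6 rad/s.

|G(j6)| ≈ 0.1906

Substitute s = j6: numerator = 7 + j6, denominator = -24 + j42.
|G(j6)| = |7 + j6| / |-24 + j42| = 9.2195 / 48.374 ≈ 0.1906.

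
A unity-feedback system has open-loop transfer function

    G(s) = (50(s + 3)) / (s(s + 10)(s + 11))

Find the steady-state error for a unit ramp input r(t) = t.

G(s) has one pole at the origin.
This is a Type 1 system. Kv = lim_{s→0} s·G(s) = 150/110 = 15/11.
e_ss = 1/Kv = 1/(15/11) = 11/15 ≈ 0.7333.

e_ss = 0.7333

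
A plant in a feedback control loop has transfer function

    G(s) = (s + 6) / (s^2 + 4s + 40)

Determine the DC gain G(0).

G(0) = 3/20 ≈ 0.1500

At s = 0 each factor (s + a) contributes a and each (s^2 + bs + c) contributes c.
G(0) = 1·(6) / ((40)) = 6/40 = 3/20.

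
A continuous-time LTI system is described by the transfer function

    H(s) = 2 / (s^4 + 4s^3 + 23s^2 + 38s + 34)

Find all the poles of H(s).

The poles are the roots of the denominator s^4 + 4s^3 + 23s^2 + 38s + 34 = 0.
No real roots exist; factor into two real quadratics: (s^2 + 2s + 2)(s^2 + 2s + 17) = 0.
Each quadratic gives a conjugate pair via the quadratic formula.

s = -1 + j, -1 - j, -1 + 4j, -1 - 4j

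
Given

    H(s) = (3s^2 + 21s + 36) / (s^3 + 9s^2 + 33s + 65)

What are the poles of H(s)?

The poles are the roots of the denominator s^3 + 9s^2 + 33s + 65 = 0.
Trying s = -5: the polynomial evaluates to 0, so (s + 5) is a factor.
Dividing out leaves s^2 + 4s + 13 = 0.
The quadratic formula then gives s = -2 ± 3j.

s = -2 ± 3j, -5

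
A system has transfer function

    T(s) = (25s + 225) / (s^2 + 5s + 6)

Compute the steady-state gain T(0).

Set s = 0: T(0) = (225) / (6) = 75/2.

T(0) = 75/2 ≈ 37.50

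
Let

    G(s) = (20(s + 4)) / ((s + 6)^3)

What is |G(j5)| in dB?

|G(j5)|_dB ≈ -11.4 dB

Substitute s = j5: numerator = 80 + j100, denominator = -234 + j415.
|G(j5)| = |80 + j100| / |-234 + j415| = 128.06 / 476.43 ≈ 0.2688.
In decibels: 20·log₁₀(0.2688) ≈ -11.4 dB.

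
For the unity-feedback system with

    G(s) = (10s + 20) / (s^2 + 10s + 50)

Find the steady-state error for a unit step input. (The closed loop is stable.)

G(s) has no poles at the origin.
This is a Type 0 system. Kp = lim_{s→0} G(s) = 20/50 = 2/5.
e_ss = 1/(1 + Kp) = 1/(1 + 2/5) = 5/7 ≈ 0.7143.

e_ss = 0.7143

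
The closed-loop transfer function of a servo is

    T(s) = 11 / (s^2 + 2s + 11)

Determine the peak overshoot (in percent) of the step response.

Comparing s^2 + 2s + 11 to s^2 + 2ζωₙs + ωₙ²: ωₙ = √11 ≈ 3.317 rad/s and ζ = 2/(2·√11) ≈ 0.3015.
%OS = 100·exp(−πζ/√(1−ζ²)) = 100·exp(−π·0.3015/√(1−0.3015²)) ≈ 37.0%.

%OS ≈ 37.0%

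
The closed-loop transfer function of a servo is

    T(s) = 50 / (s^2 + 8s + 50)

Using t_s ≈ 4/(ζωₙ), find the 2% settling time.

Comparing s^2 + 8s + 50 to s^2 + 2ζωₙs + ωₙ²: ωₙ = √50 ≈ 7.071 rad/s and ζ = 8/(2·√50) ≈ 0.5657.
ζωₙ = 8/2 = 4, so t_s ≈ 4/(ζωₙ) = 4/4 = 1 s.

t_s ≈ 1 s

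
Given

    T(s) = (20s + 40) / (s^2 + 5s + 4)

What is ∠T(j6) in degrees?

At s = j6: numerator = 40 + j120, denominator = -32 + j30.
∠T = ∠num − ∠den = 71.565° − (136.85°) = -65.28°.

∠T(j6) ≈ -65.28°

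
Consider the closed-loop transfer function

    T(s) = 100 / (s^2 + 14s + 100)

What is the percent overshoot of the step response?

%OS ≈ 4.60%

Comparing s^2 + 14s + 100 to s^2 + 2ζωₙs + ωₙ²: ωₙ = 10 rad/s and ζ = 14/(2·10) = 0.7.
%OS = 100·exp(−πζ/√(1−ζ²)) = 100·exp(−π·0.7/√(1−0.7²)) ≈ 4.60%.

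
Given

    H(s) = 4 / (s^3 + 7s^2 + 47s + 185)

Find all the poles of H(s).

s = -1 ± 6j, -5

The poles are the roots of the denominator s^3 + 7s^2 + 47s + 185 = 0.
Trying s = -5: the polynomial evaluates to 0, so (s + 5) is a factor.
Dividing out leaves s^2 + 2s + 37 = 0.
The quadratic formula then gives s = -1 ± 6j.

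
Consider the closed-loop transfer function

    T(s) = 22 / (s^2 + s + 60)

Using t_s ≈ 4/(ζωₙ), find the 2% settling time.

t_s ≈ 8 s

Comparing s^2 + s + 60 to s^2 + 2ζωₙs + ωₙ²: ωₙ = √60 ≈ 7.746 rad/s and ζ = 1/(2·√60) ≈ 0.06455.
ζωₙ = 1/2 = 0.5, so t_s ≈ 4/(ζωₙ) = 4/0.5 = 8 s.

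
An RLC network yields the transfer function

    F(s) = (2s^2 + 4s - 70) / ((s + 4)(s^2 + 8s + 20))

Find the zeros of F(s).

Set the numerator to zero: 2s^2 + 4s - 70 = 0, i.e. 2·(s^2 + 2s - 35) = 0.
Factoring: (s - 5)(s + 7) = 0.

s = 5, -7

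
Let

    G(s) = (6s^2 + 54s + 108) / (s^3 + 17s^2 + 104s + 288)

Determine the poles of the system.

s = -4 + 4j, -4 - 4j, -9

The poles are the roots of the denominator s^3 + 17s^2 + 104s + 288 = 0.
Trying s = -9: the polynomial evaluates to 0, so (s + 9) is a factor.
Dividing out leaves s^2 + 8s + 32 = 0.
The quadratic formula then gives s = -4 ± 4j.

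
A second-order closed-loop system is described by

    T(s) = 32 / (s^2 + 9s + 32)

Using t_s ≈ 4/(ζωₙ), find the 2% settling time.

Comparing s^2 + 9s + 32 to s^2 + 2ζωₙs + ωₙ²: ωₙ = √32 ≈ 5.657 rad/s and ζ = 9/(2·√32) ≈ 0.7955.
ζωₙ = 9/2 = 4.5, so t_s ≈ 4/(ζωₙ) = 4/4.5 ≈ 0.8889 s.

t_s ≈ 0.8889 s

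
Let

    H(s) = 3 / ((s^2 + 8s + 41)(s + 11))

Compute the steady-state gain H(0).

Set s = 0: H(0) = (3) / (451) = 3/451.

H(0) = 3/451 ≈ 0.006652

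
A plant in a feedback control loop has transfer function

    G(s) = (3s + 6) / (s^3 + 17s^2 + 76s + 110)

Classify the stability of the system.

The denominator s^3 + 17s^2 + 76s + 110 factors as (s + 11)(s^2 + 6s + 10), giving poles at s = -11, -3 + j, -3 - j.
Since all poles lie strictly in the left half-plane, the system is stable.

stable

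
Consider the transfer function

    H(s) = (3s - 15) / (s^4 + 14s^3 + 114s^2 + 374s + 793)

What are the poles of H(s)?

The poles are the roots of the denominator s^4 + 14s^3 + 114s^2 + 374s + 793 = 0.
No real roots exist; factor into two real quadratics: (s^2 + 4s + 13)(s^2 + 10s + 61) = 0.
Each quadratic gives a conjugate pair via the quadratic formula.

s = -2 + 3j, -2 - 3j, -5 + 6j, -5 - 6j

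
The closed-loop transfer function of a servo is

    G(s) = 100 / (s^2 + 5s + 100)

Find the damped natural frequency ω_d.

ω_d ≈ 9.682 rad/s

Comparing s^2 + 5s + 100 to s^2 + 2ζωₙs + ωₙ²: ωₙ = 10 rad/s and ζ = 5/(2·10) = 0.25.
ζωₙ = 5/2 = 2.5, so ω_d = ωₙ√(1−ζ²) = √(ωₙ² − (ζωₙ)²) = √(100 − 2.5²) = √93.75 ≈ 9.682 rad/s.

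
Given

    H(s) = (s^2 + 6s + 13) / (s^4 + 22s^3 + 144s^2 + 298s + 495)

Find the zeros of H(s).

s = -3 + 2j, -3 - 2j

Set the numerator to zero: s^2 + 6s + 13 = 0.
Factoring: (s^2 + 6s + 13) = 0.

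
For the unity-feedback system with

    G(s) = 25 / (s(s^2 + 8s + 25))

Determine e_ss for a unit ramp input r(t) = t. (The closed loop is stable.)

e_ss = 1

G(s) has one pole at the origin.
This is a Type 1 system. Kv = lim_{s→0} s·G(s) = 25/25 = 1.
e_ss = 1/Kv = 1/(1) = 1.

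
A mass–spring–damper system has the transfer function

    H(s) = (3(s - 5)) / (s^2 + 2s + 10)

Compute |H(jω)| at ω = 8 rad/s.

Substitute s = j8: numerator = -15 + j24, denominator = -54 + j16.
|H(j8)| = |-15 + j24| / |-54 + j16| = 28.302 / 56.321 ≈ 0.5025.

|H(j8)| ≈ 0.5025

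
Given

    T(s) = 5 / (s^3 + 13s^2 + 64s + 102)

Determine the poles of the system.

s = -5 + 3j, -5 - 3j, -3

The poles are the roots of the denominator s^3 + 13s^2 + 64s + 102 = 0.
Trying s = -3: the polynomial evaluates to 0, so (s + 3) is a factor.
Dividing out leaves s^2 + 10s + 34 = 0.
The quadratic formula then gives s = -5 ± 3j.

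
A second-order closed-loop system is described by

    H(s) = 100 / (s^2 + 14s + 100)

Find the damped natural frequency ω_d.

Comparing s^2 + 14s + 100 to s^2 + 2ζωₙs + ωₙ²: ωₙ = 10 rad/s and ζ = 14/(2·10) = 0.7.
ζωₙ = 14/2 = 7, so ω_d = ωₙ√(1−ζ²) = √(ωₙ² − (ζωₙ)²) = √(100 − 7²) = √51 ≈ 7.141 rad/s.

ω_d ≈ 7.141 rad/s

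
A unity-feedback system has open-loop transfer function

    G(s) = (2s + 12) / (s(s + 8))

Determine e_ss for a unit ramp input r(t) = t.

G(s) has one pole at the origin.
This is a Type 1 system. Kv = lim_{s→0} s·G(s) = 12/8 = 3/2.
e_ss = 1/Kv = 1/(3/2) = 2/3 ≈ 0.6667.

e_ss = 0.6667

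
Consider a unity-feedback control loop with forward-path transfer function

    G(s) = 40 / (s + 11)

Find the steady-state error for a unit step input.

G(s) has no poles at the origin.
This is a Type 0 system. Kp = lim_{s→0} G(s) = 40/11.
e_ss = 1/(1 + Kp) = 1/(1 + 40/11) = 11/51 ≈ 0.2157.

e_ss = 0.2157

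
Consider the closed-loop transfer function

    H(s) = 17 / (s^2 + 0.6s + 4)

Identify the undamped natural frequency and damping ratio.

Compare the denominator to the standard form s^2 + 2ζωₙs + ωₙ².
ωₙ² = 4, so ωₙ = 2 rad/s.
2ζωₙ = 0.6, so ζ = 0.6/(2·2) = 0.15.

ωₙ = 2 rad/s, ζ = 0.15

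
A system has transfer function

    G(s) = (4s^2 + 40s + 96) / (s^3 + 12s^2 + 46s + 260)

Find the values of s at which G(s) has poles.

The poles are the roots of the denominator s^3 + 12s^2 + 46s + 260 = 0.
Trying s = -10: the polynomial evaluates to 0, so (s + 10) is a factor.
Dividing out leaves s^2 + 2s + 26 = 0.
The quadratic formula then gives s = -1 ± 5j.

s = -1 + 5j, -1 - 5j, -10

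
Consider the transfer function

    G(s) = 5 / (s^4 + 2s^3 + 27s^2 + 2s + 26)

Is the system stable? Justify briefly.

The denominator s^4 + 2s^3 + 27s^2 + 2s + 26 factors as (s^2 + 1)(s^2 + 2s + 26), giving poles at s = j, -j, -1 + 5j, -1 - 5j.
Since the simple pole(s) at s = j, -j lie on the jω-axis with none in the right half-plane, the system is marginally stable.

marginally stable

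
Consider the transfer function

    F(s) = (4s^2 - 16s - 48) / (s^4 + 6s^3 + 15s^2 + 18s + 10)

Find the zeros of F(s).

s = 6, -2

Set the numerator to zero: 4s^2 - 16s - 48 = 0, i.e. 4·(s^2 - 4s - 12) = 0.
Factoring: (s - 6)(s + 2) = 0.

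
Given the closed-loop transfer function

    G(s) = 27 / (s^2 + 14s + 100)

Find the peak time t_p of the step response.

Comparing s^2 + 14s + 100 to s^2 + 2ζωₙs + ωₙ²: ωₙ = 10 rad/s and ζ = 14/(2·10) = 0.7.
ζωₙ = 14/2 = 7, so ω_d = ωₙ√(1−ζ²) = √(ωₙ² − (ζωₙ)²) = √(100 − 7²) = √51 ≈ 7.141 rad/s.
t_p = π/ω_d = π/7.141 ≈ 0.4399 s.

t_p ≈ 0.4399 s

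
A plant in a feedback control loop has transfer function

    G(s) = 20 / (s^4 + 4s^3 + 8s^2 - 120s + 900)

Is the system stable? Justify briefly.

The denominator s^4 + 4s^3 + 8s^2 - 120s + 900 factors as (s^2 + 10s + 50)(s^2 - 6s + 18), giving poles at s = -5 ± 5j, 3 ± 3j.
Since the pole(s) at s = 3 + 3j, 3 - 3j lie in the right half-plane, the system is unstable.

unstable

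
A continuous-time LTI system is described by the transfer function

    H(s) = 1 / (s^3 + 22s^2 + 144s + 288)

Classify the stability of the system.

The denominator s^3 + 22s^2 + 144s + 288 factors as (s + 6)(s + 12)(s + 4), giving poles at s = -6, -12, -4.
Since all poles lie strictly in the left half-plane, the system is stable.

stable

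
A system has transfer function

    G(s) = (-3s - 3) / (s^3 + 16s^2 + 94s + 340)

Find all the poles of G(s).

The poles are the roots of the denominator s^3 + 16s^2 + 94s + 340 = 0.
Trying s = -10: the polynomial evaluates to 0, so (s + 10) is a factor.
Dividing out leaves s^2 + 6s + 34 = 0.
The quadratic formula then gives s = -3 ± 5j.

s = -3 + 5j, -3 - 5j, -10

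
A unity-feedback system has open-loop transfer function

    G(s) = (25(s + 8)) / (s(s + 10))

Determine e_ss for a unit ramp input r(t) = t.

e_ss = 0.05000

G(s) has one pole at the origin.
This is a Type 1 system. Kv = lim_{s→0} s·G(s) = 200/10 = 20.
e_ss = 1/Kv = 1/(20) = 1/20 ≈ 0.05000.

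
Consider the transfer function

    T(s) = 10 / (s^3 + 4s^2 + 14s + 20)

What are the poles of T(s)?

The poles are the roots of the denominator s^3 + 4s^2 + 14s + 20 = 0.
Trying s = -2: the polynomial evaluates to 0, so (s + 2) is a factor.
Dividing out leaves s^2 + 2s + 10 = 0.
The quadratic formula then gives s = -1 ± 3j.

s = -2, -1 + 3j, -1 - 3j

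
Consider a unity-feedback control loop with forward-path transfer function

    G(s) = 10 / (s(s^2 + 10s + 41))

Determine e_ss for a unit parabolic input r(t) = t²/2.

e_ss = ∞

G(s) has one pole at the origin.
This is a Type 1 system; Ka = lim_{s→0} s^2·G(s) = 0, so the steady-state error for a parabola input is infinite.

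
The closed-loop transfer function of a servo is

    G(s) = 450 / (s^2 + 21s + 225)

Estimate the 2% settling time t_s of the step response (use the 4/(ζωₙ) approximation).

t_s ≈ 0.3810 s

Comparing s^2 + 21s + 225 to s^2 + 2ζωₙs + ωₙ²: ωₙ = 15 rad/s and ζ = 21/(2·15) = 0.7.
ζωₙ = 21/2 = 10.5, so t_s ≈ 4/(ζωₙ) = 4/10.5 ≈ 0.3810 s.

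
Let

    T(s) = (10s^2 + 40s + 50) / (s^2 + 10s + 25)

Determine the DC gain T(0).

T(0) = 2

Set s = 0: T(0) = (50) / (25) = 2.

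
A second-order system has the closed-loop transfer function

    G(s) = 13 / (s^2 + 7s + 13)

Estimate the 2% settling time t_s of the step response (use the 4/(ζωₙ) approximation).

t_s ≈ 1.143 s

Comparing s^2 + 7s + 13 to s^2 + 2ζωₙs + ωₙ²: ωₙ = √13 ≈ 3.606 rad/s and ζ = 7/(2·√13) ≈ 0.9707.
ζωₙ = 7/2 = 3.5, so t_s ≈ 4/(ζωₙ) = 4/3.5 ≈ 1.143 s.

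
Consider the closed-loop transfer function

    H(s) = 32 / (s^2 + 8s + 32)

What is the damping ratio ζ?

ζ ≈ 0.7071

Compare the denominator to the standard form s^2 + 2ζωₙs + ωₙ².
ωₙ² = 32, so ωₙ = √32 ≈ 5.657 rad/s.
2ζωₙ = 8, so ζ = 8/(2·√32) ≈ 0.7071.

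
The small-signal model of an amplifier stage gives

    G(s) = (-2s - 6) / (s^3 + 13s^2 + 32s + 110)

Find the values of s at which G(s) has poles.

s = -1 ± 3j, -11

The poles are the roots of the denominator s^3 + 13s^2 + 32s + 110 = 0.
Trying s = -11: the polynomial evaluates to 0, so (s + 11) is a factor.
Dividing out leaves s^2 + 2s + 10 = 0.
The quadratic formula then gives s = -1 ± 3j.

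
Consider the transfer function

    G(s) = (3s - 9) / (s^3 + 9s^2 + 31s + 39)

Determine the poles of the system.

The poles are the roots of the denominator s^3 + 9s^2 + 31s + 39 = 0.
Trying s = -3: the polynomial evaluates to 0, so (s + 3) is a factor.
Dividing out leaves s^2 + 6s + 13 = 0.
The quadratic formula then gives s = -3 ± 2j.

s = -3 + 2j, -3 - 2j, -3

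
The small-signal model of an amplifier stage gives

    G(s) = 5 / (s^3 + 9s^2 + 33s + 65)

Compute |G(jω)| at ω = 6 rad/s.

|G(j6)| ≈ 0.01926

Substitute s = j6: numerator = 5, denominator = -259 - j18.
|G(j6)| = |5| / |-259 - j18| = 5 / 259.62 ≈ 0.01926.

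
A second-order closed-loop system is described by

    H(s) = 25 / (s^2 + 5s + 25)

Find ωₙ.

ωₙ = 5 rad/s

Compare the denominator to the standard form s^2 + 2ζωₙs + ωₙ².
ωₙ² = 25, so ωₙ = 5 rad/s.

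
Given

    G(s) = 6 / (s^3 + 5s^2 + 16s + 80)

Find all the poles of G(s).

s = ±4j, -5

The poles are the roots of the denominator s^3 + 5s^2 + 16s + 80 = 0.
Trying s = -5: the polynomial evaluates to 0, so (s + 5) is a factor.
Dividing out leaves s^2 + 16 = 0.
The quadratic formula then gives s = 0 ± 4j.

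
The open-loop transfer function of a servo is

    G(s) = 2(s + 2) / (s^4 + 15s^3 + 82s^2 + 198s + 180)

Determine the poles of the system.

The poles are the roots of the denominator s^4 + 15s^3 + 82s^2 + 198s + 180 = 0.
Trying s = -3: the polynomial evaluates to 0, so (s + 3) is a factor.
Dividing out leaves s^3 + 12s^2 + 46s + 60 = 0.
This factors further as (s^2 + 6s + 10)(s + 6) = 0.

s = -3 + j, -3 - j, -3, -6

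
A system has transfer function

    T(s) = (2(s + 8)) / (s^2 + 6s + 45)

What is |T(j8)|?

Substitute s = j8: numerator = 16 + j16, denominator = -19 + j48.
|T(j8)| = |16 + j16| / |-19 + j48| = 22.627 / 51.624 ≈ 0.4383.

|T(j8)| ≈ 0.4383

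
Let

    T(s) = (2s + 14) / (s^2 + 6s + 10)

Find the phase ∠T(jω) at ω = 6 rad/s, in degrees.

∠T(j6) ≈ -85.24°

At s = j6: numerator = 14 + j12, denominator = -26 + j36.
∠T = ∠num − ∠den = 40.601° − (125.84°) = -85.24°.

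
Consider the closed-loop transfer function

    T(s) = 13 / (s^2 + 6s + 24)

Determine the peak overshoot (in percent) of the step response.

%OS ≈ 8.77%

Comparing s^2 + 6s + 24 to s^2 + 2ζωₙs + ωₙ²: ωₙ = √24 ≈ 4.899 rad/s and ζ = 6/(2·√24) ≈ 0.6124.
%OS = 100·exp(−πζ/√(1−ζ²)) = 100·exp(−π·0.6124/√(1−0.6124²)) ≈ 8.77%.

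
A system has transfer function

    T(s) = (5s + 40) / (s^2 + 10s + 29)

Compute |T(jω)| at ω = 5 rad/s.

Substitute s = j5: numerator = 40 + j25, denominator = 4 + j50.
|T(j5)| = |40 + j25| / |4 + j50| = 47.170 / 50.160 ≈ 0.9404.

|T(j5)| ≈ 0.9404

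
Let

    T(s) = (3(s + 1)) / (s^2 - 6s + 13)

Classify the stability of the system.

The denominator s^2 - 6s + 13 factors as (s^2 - 6s + 13), giving poles at s = 3 + 2j, 3 - 2j.
Since the pole(s) at s = 3 ± 2j lie in the right half-plane, the system is unstable.

unstable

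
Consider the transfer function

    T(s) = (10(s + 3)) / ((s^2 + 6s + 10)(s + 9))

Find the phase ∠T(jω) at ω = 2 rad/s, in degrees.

At s = j2: numerator = 30 + j20, denominator = 30 + j120.
∠T = ∠num − ∠den = 33.690° − (75.964°) = -42.27°.

∠T(j2) ≈ -42.27°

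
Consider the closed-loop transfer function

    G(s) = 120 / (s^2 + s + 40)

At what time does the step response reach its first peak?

Comparing s^2 + s + 40 to s^2 + 2ζωₙs + ωₙ²: ωₙ = √40 ≈ 6.325 rad/s and ζ = 1/(2·√40) ≈ 0.07906.
ζωₙ = 1/2 = 0.5, so ω_d = ωₙ√(1−ζ²) = √(ωₙ² − (ζωₙ)²) = √(40 − 0.5²) = √39.75 ≈ 6.305 rad/s.
t_p = π/ω_d = π/6.305 ≈ 0.4983 s.

t_p ≈ 0.4983 s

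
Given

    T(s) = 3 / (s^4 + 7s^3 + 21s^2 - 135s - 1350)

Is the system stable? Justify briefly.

The denominator s^4 + 7s^3 + 21s^2 - 135s - 1350 factors as (s + 6)(s^2 + 6s + 45)(s - 5), giving poles at s = -6, -3 ± 6j, 5.
Since the pole(s) at s = 5 lie in the right half-plane, the system is unstable.

unstable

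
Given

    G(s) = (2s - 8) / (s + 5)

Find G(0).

G(0) = -8/5 ≈ -1.600

Set s = 0: G(0) = (-8) / (5) = -8/5.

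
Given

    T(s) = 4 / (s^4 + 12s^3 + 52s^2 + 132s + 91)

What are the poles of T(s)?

The poles are the roots of the denominator s^4 + 12s^3 + 52s^2 + 132s + 91 = 0.
Trying s = -1: the polynomial evaluates to 0, so (s + 1) is a factor.
Dividing out leaves s^3 + 11s^2 + 41s + 91 = 0.
This factors further as (s^2 + 4s + 13)(s + 7) = 0.

s = -2 + 3j, -2 - 3j, -1, -7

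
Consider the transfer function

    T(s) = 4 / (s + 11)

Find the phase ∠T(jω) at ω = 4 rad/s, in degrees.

∠T(j4) ≈ -19.98°

At s = j4: numerator = 4, denominator = 11 + j4.
∠T = ∠num − ∠den = 0° − (19.983°) = -19.98°.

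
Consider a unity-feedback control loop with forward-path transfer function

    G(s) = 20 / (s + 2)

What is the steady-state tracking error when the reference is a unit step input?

G(s) has no poles at the origin.
This is a Type 0 system. Kp = lim_{s→0} G(s) = 20/2 = 10.
e_ss = 1/(1 + Kp) = 1/(1 + 10) = 1/11 ≈ 0.09091.

e_ss = 0.09091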